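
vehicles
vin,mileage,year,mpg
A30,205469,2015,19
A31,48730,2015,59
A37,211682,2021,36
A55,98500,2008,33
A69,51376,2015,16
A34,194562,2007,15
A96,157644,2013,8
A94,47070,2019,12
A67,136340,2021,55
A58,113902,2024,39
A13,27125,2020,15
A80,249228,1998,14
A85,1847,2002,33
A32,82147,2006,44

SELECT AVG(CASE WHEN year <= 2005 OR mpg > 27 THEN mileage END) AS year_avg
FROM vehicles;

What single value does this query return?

117797

vin=A30: ✗
vin=A31: ✓ → 48730
vin=A37: ✓ → 211682
vin=A55: ✓ → 98500
vin=A69: ✗
vin=A34: ✗
vin=A96: ✗
vin=A94: ✗
vin=A67: ✓ → 136340
vin=A58: ✓ → 113902
vin=A13: ✗
vin=A80: ✓ → 249228
vin=A85: ✓ → 1847
vin=A32: ✓ → 82147
year_avg = (48730 + 211682 + 98500 + 136340 + 113902 + 249228 + 1847 + 82147) / 8 = 117797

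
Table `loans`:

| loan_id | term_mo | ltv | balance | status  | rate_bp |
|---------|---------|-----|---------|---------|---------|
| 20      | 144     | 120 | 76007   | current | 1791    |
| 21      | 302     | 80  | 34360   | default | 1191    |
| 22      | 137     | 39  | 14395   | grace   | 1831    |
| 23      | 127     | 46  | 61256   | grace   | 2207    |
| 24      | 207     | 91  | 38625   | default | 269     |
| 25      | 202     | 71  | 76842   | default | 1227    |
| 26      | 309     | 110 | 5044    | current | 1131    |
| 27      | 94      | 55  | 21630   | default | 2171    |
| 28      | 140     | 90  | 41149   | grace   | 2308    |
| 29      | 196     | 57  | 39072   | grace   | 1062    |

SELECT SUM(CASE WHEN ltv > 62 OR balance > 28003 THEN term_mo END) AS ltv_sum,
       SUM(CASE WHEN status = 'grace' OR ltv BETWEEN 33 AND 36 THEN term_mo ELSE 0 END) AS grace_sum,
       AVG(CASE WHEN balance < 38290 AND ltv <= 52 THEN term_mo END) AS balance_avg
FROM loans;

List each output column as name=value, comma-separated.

[ltv_sum: ltv > 62 OR balance > 28003]
loan_id=20: ✓ → 144
loan_id=21: ✓ → 302
loan_id=22: ✗
loan_id=23: ✓ → 127
loan_id=24: ✓ → 207
loan_id=25: ✓ → 202
loan_id=26: ✓ → 309
loan_id=27: ✗
loan_id=28: ✓ → 140
loan_id=29: ✓ → 196
ltv_sum = 144 + 302 + 127 + 207 + 202 + 309 + 140 + 196 = 1627
—
[grace_sum: status = 'grace' OR ltv BETWEEN 33 AND 36]
loan_id=20: ✗
loan_id=21: ✗
loan_id=22: ✓ → 137
loan_id=23: ✓ → 127
loan_id=24: ✗
loan_id=25: ✗
loan_id=26: ✗
loan_id=27: ✗
loan_id=28: ✓ → 140
loan_id=29: ✓ → 196
grace_sum = 137 + 127 + 140 + 196 = 600
—
[balance_avg: balance < 38290 AND ltv <= 52]
loan_id=20: ✗
loan_id=21: ✗
loan_id=22: ✓ → 137
loan_id=23: ✗
loan_id=24: ✗
loan_id=25: ✗
loan_id=26: ✗
loan_id=27: ✗
loan_id=28: ✗
loan_id=29: ✗
balance_avg = 137

ltv_sum=1627, grace_sum=600, balance_avg=137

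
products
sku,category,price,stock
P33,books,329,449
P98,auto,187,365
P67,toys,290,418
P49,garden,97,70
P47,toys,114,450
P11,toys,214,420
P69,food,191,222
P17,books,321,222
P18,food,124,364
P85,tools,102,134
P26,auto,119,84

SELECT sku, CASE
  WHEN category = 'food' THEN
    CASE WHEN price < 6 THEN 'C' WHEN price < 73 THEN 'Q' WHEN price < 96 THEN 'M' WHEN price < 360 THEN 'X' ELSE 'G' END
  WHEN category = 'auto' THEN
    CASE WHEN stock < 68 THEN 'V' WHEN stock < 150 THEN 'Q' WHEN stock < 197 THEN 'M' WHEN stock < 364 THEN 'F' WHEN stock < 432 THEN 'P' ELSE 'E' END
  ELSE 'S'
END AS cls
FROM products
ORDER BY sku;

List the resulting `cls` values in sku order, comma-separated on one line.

sku=P11: category='toys' → outer ELSE → S
sku=P17: category='books' → outer ELSE → S
sku=P18: category='food' → inner[price < 360] → X
sku=P26: category='auto' → inner[stock < 150] → Q
sku=P33: category='books' → outer ELSE → S
sku=P47: category='toys' → outer ELSE → S
sku=P49: category='garden' → outer ELSE → S
sku=P67: category='toys' → outer ELSE → S
sku=P69: category='food' → inner[price < 360] → X
sku=P85: category='tools' → outer ELSE → S
sku=P98: category='auto' → inner[stock < 432] → P

S, S, X, Q, S, S, S, S, X, S, P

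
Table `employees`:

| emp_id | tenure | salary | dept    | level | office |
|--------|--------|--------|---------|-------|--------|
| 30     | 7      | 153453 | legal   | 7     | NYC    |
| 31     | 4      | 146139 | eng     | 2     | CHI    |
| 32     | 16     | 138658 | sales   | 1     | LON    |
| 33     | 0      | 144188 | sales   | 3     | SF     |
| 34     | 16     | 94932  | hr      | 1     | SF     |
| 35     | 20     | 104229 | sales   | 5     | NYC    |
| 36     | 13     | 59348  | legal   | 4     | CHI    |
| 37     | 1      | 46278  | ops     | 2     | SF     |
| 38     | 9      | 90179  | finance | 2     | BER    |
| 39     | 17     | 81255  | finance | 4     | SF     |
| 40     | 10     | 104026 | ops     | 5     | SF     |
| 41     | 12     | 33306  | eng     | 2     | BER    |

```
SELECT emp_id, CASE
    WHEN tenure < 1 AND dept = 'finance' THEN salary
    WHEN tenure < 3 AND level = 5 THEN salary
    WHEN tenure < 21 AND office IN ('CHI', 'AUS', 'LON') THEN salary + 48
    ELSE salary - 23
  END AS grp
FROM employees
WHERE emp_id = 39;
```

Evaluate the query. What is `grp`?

81232

emp_id = 39: tenure=17, salary=81255, dept=finance, level=4, office=SF.
tenure < 1 AND dept = 'finance' → false
tenure < 3 AND level = 5 → false
tenure < 21 AND office IN ('CHI', 'AUS', 'LON') → false
No prior WHEN matched → ELSE → 81232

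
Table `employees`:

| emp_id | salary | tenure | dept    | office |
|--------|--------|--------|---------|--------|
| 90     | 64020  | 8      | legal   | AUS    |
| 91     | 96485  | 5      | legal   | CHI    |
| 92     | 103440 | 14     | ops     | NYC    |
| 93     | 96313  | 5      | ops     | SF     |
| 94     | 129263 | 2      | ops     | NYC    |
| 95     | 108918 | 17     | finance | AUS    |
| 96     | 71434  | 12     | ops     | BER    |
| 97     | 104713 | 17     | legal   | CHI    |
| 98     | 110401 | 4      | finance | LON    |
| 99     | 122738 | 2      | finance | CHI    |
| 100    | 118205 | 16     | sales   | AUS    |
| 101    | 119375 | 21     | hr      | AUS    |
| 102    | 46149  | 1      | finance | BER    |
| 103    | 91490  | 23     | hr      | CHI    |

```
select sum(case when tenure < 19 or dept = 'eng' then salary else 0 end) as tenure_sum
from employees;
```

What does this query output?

emp_id=90: ✓ → 64020
emp_id=91: ✓ → 96485
emp_id=92: ✓ → 103440
emp_id=93: ✓ → 96313
emp_id=94: ✓ → 129263
emp_id=95: ✓ → 108918
emp_id=96: ✓ → 71434
emp_id=97: ✓ → 104713
emp_id=98: ✓ → 110401
emp_id=99: ✓ → 122738
emp_id=100: ✓ → 118205
emp_id=101: ✗
emp_id=102: ✓ → 46149
emp_id=103: ✗
tenure_sum = 64020 + 96485 + 103440 + 96313 + 129263 + 108918 + 71434 + 104713 + 110401 + 122738 + 118205 + 46149 = 1172079

1172079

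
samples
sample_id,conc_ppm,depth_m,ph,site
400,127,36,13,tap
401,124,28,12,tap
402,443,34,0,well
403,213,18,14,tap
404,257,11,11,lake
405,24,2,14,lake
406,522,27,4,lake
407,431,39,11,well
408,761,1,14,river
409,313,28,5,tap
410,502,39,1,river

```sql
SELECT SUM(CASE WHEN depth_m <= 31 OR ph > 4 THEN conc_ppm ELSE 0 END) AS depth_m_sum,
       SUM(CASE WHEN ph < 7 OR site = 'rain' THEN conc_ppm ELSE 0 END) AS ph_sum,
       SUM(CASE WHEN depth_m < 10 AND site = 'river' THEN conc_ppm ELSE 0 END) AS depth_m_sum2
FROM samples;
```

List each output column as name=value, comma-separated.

[depth_m_sum: depth_m <= 31 OR ph > 4]
sample_id=400: ✓ → 127
sample_id=401: ✓ → 124
sample_id=402: ✗
sample_id=403: ✓ → 213
sample_id=404: ✓ → 257
sample_id=405: ✓ → 24
sample_id=406: ✓ → 522
sample_id=407: ✓ → 431
sample_id=408: ✓ → 761
sample_id=409: ✓ → 313
sample_id=410: ✗
depth_m_sum = 127 + 124 + 213 + 257 + 24 + 522 + 431 + 761 + 313 = 2772
—
[ph_sum: ph < 7 OR site = 'rain']
sample_id=400: ✗
sample_id=401: ✗
sample_id=402: ✓ → 443
sample_id=403: ✗
sample_id=404: ✗
sample_id=405: ✗
sample_id=406: ✓ → 522
sample_id=407: ✗
sample_id=408: ✗
sample_id=409: ✓ → 313
sample_id=410: ✓ → 502
ph_sum = 443 + 522 + 313 + 502 = 1780
—
[depth_m_sum2: depth_m < 10 AND site = 'river']
sample_id=400: ✗
sample_id=401: ✗
sample_id=402: ✗
sample_id=403: ✗
sample_id=404: ✗
sample_id=405: ✗
sample_id=406: ✗
sample_id=407: ✗
sample_id=408: ✓ → 761
sample_id=409: ✗
sample_id=410: ✗
depth_m_sum2 = 761

depth_m_sum=2772, ph_sum=1780, depth_m_sum2=761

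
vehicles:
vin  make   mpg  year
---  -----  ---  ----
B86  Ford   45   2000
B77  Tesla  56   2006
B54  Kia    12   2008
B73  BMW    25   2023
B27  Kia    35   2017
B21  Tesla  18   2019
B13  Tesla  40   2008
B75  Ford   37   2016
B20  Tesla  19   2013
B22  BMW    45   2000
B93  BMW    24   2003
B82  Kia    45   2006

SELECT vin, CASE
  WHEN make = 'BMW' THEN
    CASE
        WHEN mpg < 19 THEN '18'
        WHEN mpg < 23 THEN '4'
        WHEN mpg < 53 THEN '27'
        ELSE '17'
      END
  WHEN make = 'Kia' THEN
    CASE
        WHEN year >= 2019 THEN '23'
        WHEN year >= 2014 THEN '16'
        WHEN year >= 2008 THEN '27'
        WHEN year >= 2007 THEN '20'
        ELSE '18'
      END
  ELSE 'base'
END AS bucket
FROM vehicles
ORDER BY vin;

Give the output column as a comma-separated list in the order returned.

vin=B13: make='Tesla' → outer ELSE → base
vin=B20: make='Tesla' → outer ELSE → base
vin=B21: make='Tesla' → outer ELSE → base
vin=B22: make='BMW' → inner[mpg < 53] → 27
vin=B27: make='Kia' → inner[year >= 2014] → 16
vin=B54: make='Kia' → inner[year >= 2008] → 27
vin=B73: make='BMW' → inner[mpg < 53] → 27
vin=B75: make='Ford' → outer ELSE → base
vin=B77: make='Tesla' → outer ELSE → base
vin=B82: make='Kia' → inner[ELSE] → 18
vin=B86: make='Ford' → outer ELSE → base
vin=B93: make='BMW' → inner[mpg < 53] → 27

base, base, base, 27, 16, 27, 27, base, base, 18, base, 27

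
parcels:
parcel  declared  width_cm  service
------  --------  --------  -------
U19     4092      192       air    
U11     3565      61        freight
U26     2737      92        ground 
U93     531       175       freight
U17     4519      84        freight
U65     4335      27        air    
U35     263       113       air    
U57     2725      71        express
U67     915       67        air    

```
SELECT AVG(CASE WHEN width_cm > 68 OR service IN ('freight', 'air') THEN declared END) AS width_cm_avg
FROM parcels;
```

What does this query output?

2631.3333333333

parcel=U19: ✓ → 4092
parcel=U11: ✓ → 3565
parcel=U26: ✓ → 2737
parcel=U93: ✓ → 531
parcel=U17: ✓ → 4519
parcel=U65: ✓ → 4335
parcel=U35: ✓ → 263
parcel=U57: ✓ → 2725
parcel=U67: ✓ → 915
width_cm_avg = (4092 + 3565 + 2737 + 531 + 4519 + 4335 + 263 + 2725 + 915) / 9 = 2631.3333333333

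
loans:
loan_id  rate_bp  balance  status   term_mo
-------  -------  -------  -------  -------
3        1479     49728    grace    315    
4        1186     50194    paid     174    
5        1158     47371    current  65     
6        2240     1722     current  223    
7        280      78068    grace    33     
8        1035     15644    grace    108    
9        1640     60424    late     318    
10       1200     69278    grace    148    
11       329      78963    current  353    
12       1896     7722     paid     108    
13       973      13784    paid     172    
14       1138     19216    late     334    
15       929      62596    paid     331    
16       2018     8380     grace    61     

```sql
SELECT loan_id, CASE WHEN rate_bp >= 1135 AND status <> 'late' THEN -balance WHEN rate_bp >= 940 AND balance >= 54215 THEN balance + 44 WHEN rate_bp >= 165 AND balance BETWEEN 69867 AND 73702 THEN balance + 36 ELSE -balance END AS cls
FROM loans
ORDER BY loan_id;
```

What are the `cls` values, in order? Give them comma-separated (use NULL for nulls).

-49728, -50194, -47371, -1722, -78068, -15644, 60468, -69278, -78963, -7722, -13784, -19216, -62596, -8380

loan_id=3: rate_bp >= 1135 AND status <> 'late' → -49728
loan_id=4: rate_bp >= 1135 AND status <> 'late' → -50194
loan_id=5: rate_bp >= 1135 AND status <> 'late' → -47371
loan_id=6: rate_bp >= 1135 AND status <> 'late' → -1722
loan_id=7: ELSE → -78068
loan_id=8: ELSE → -15644
loan_id=9: rate_bp >= 940 AND balance >= 54215 → 60468
loan_id=10: rate_bp >= 1135 AND status <> 'late' → -69278
loan_id=11: ELSE → -78963
loan_id=12: rate_bp >= 1135 AND status <> 'late' → -7722
loan_id=13: ELSE → -13784
loan_id=14: ELSE → -19216
loan_id=15: ELSE → -62596
loan_id=16: rate_bp >= 1135 AND status <> 'late' → -8380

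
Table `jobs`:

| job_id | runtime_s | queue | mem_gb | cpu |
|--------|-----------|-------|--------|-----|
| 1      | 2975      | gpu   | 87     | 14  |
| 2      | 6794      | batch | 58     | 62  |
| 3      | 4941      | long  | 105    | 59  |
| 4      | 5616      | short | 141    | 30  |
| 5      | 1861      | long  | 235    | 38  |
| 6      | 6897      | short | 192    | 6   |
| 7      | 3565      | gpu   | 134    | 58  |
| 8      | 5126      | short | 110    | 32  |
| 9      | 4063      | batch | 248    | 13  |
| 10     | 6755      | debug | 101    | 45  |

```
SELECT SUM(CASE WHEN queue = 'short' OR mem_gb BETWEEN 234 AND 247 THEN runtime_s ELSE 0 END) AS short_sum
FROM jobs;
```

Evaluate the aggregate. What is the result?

19500

job_id=1: ✗
job_id=2: ✗
job_id=3: ✗
job_id=4: ✓ → 5616
job_id=5: ✓ → 1861
job_id=6: ✓ → 6897
job_id=7: ✗
job_id=8: ✓ → 5126
job_id=9: ✗
job_id=10: ✗
short_sum = 5616 + 1861 + 6897 + 5126 = 19500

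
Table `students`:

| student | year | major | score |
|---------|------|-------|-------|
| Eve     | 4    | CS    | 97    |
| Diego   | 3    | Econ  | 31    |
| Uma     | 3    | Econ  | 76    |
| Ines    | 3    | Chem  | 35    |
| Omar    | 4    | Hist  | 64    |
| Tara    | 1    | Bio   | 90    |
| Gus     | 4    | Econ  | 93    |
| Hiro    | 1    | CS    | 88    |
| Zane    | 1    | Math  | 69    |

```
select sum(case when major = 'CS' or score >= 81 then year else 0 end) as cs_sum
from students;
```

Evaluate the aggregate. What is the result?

10

student=Eve: ✓ → 4
student=Diego: ✗
student=Uma: ✗
student=Ines: ✗
student=Omar: ✗
student=Tara: ✓ → 1
student=Gus: ✓ → 4
student=Hiro: ✓ → 1
student=Zane: ✗
cs_sum = 4 + 1 + 4 + 1 = 10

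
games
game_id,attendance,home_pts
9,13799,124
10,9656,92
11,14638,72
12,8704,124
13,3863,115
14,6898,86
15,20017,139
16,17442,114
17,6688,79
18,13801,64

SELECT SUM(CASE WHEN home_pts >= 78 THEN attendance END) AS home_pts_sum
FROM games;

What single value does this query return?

game_id=9: ✓ → 13799
game_id=10: ✓ → 9656
game_id=11: ✗
game_id=12: ✓ → 8704
game_id=13: ✓ → 3863
game_id=14: ✓ → 6898
game_id=15: ✓ → 20017
game_id=16: ✓ → 17442
game_id=17: ✓ → 6688
game_id=18: ✗
home_pts_sum = 13799 + 9656 + 8704 + 3863 + 6898 + 20017 + 17442 + 6688 = 87067

87067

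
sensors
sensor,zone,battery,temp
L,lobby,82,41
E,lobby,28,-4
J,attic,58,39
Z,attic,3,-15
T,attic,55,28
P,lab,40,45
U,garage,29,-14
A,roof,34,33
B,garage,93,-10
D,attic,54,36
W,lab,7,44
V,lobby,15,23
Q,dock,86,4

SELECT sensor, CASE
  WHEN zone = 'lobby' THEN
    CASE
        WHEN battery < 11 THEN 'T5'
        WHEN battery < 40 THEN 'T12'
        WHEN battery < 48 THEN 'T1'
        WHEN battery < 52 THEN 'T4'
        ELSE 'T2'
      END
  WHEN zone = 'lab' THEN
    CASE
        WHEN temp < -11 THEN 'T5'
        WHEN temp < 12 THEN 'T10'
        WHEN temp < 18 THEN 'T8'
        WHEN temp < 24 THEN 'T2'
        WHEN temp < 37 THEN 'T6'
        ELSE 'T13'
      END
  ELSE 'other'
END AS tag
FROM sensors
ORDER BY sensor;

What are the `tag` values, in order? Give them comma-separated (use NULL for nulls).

other, other, other, T12, other, T2, T13, other, other, other, T12, T13, other

sensor=A: zone='roof' → outer ELSE → other
sensor=B: zone='garage' → outer ELSE → other
sensor=D: zone='attic' → outer ELSE → other
sensor=E: zone='lobby' → inner[battery < 40] → T12
sensor=J: zone='attic' → outer ELSE → other
sensor=L: zone='lobby' → inner[ELSE] → T2
sensor=P: zone='lab' → inner[ELSE] → T13
sensor=Q: zone='dock' → outer ELSE → other
sensor=T: zone='attic' → outer ELSE → other
sensor=U: zone='garage' → outer ELSE → other
sensor=V: zone='lobby' → inner[battery < 40] → T12
sensor=W: zone='lab' → inner[ELSE] → T13
sensor=Z: zone='attic' → outer ELSE → other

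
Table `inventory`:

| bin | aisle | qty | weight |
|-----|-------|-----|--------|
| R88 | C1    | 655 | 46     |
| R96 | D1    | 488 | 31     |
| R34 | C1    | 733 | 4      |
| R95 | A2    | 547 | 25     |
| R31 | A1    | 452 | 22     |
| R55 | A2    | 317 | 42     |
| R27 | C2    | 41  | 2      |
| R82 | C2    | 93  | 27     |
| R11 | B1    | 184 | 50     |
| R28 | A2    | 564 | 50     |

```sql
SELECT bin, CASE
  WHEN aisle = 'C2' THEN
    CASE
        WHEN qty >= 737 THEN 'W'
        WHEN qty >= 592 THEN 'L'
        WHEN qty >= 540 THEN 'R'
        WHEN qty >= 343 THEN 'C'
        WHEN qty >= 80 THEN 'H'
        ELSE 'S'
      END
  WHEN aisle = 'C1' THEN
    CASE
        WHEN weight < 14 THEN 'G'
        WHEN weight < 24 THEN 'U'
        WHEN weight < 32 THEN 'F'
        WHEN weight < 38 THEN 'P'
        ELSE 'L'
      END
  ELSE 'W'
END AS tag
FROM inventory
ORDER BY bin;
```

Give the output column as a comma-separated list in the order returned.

W, S, W, W, G, W, H, L, W, W

bin=R11: aisle='B1' → outer ELSE → W
bin=R27: aisle='C2' → inner[ELSE] → S
bin=R28: aisle='A2' → outer ELSE → W
bin=R31: aisle='A1' → outer ELSE → W
bin=R34: aisle='C1' → inner[weight < 14] → G
bin=R55: aisle='A2' → outer ELSE → W
bin=R82: aisle='C2' → inner[qty >= 80] → H
bin=R88: aisle='C1' → inner[ELSE] → L
bin=R95: aisle='A2' → outer ELSE → W
bin=R96: aisle='D1' → outer ELSE → W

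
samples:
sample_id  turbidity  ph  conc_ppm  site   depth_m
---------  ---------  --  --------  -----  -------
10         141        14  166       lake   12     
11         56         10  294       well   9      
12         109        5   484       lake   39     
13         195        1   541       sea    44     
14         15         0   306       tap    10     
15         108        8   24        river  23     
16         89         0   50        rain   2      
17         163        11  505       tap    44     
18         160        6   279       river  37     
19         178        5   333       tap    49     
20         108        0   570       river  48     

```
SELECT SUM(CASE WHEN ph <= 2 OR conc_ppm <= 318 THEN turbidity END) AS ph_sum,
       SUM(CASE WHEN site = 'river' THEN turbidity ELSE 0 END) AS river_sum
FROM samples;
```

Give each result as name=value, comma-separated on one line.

ph_sum=872, river_sum=376

[ph_sum: ph <= 2 OR conc_ppm <= 318]
sample_id=10: ✓ → 141
sample_id=11: ✓ → 56
sample_id=12: ✗
sample_id=13: ✓ → 195
sample_id=14: ✓ → 15
sample_id=15: ✓ → 108
sample_id=16: ✓ → 89
sample_id=17: ✗
sample_id=18: ✓ → 160
sample_id=19: ✗
sample_id=20: ✓ → 108
ph_sum = 141 + 56 + 195 + 15 + 108 + 89 + 160 + 108 = 872
—
[river_sum: site = 'river']
sample_id=10: ✗
sample_id=11: ✗
sample_id=12: ✗
sample_id=13: ✗
sample_id=14: ✗
sample_id=15: ✓ → 108
sample_id=16: ✗
sample_id=17: ✗
sample_id=18: ✓ → 160
sample_id=19: ✗
sample_id=20: ✓ → 108
river_sum = 108 + 160 + 108 = 376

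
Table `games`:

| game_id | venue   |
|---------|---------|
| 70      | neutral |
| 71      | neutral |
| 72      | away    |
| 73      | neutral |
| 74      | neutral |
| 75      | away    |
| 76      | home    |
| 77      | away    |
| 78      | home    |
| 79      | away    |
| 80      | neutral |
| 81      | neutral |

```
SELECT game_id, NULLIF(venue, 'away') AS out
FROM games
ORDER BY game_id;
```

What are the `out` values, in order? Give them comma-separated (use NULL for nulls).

neutral, neutral, NULL, neutral, neutral, NULL, home, NULL, home, NULL, neutral, neutral

game_id=70: venue=neutral vs away: differ → neutral
game_id=71: venue=neutral vs away: differ → neutral
game_id=72: venue=away vs away: equal → NULL
game_id=73: venue=neutral vs away: differ → neutral
game_id=74: venue=neutral vs away: differ → neutral
game_id=75: venue=away vs away: equal → NULL
game_id=76: venue=home vs away: differ → home
game_id=77: venue=away vs away: equal → NULL
game_id=78: venue=home vs away: differ → home
game_id=79: venue=away vs away: equal → NULL
game_id=80: venue=neutral vs away: differ → neutral
game_id=81: venue=neutral vs away: differ → neutral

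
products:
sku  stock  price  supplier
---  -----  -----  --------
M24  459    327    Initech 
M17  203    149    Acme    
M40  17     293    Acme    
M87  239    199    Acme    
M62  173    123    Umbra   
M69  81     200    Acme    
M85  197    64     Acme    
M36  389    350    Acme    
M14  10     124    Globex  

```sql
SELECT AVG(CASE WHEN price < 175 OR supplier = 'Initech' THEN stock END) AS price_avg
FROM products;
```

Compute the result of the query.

208.4

sku=M24: ✓ → 459
sku=M17: ✓ → 203
sku=M40: ✗
sku=M87: ✗
sku=M62: ✓ → 173
sku=M69: ✗
sku=M85: ✓ → 197
sku=M36: ✗
sku=M14: ✓ → 10
price_avg = (459 + 203 + 173 + 197 + 10) / 5 = 208.4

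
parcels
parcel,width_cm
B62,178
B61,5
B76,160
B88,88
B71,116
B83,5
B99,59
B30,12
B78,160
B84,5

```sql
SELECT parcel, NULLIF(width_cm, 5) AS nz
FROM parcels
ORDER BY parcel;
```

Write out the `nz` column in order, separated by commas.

12, NULL, 178, 116, 160, 160, NULL, NULL, 88, 59

parcel=B30: width_cm=12 vs 5: differ → 12
parcel=B61: width_cm=5 vs 5: equal → NULL
parcel=B62: width_cm=178 vs 5: differ → 178
parcel=B71: width_cm=116 vs 5: differ → 116
parcel=B76: width_cm=160 vs 5: differ → 160
parcel=B78: width_cm=160 vs 5: differ → 160
parcel=B83: width_cm=5 vs 5: equal → NULL
parcel=B84: width_cm=5 vs 5: equal → NULL
parcel=B88: width_cm=88 vs 5: differ → 88
parcel=B99: width_cm=59 vs 5: differ → 59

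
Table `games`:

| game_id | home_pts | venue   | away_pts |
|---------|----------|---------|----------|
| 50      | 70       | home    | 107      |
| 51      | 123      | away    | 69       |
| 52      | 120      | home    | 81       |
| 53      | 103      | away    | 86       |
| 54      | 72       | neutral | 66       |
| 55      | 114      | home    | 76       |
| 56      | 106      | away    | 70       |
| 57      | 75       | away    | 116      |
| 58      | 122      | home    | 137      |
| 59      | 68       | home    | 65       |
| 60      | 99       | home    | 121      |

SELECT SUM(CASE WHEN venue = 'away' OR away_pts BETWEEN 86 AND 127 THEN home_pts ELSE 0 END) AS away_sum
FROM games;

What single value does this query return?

576

game_id=50: ✓ → 70
game_id=51: ✓ → 123
game_id=52: ✗
game_id=53: ✓ → 103
game_id=54: ✗
game_id=55: ✗
game_id=56: ✓ → 106
game_id=57: ✓ → 75
game_id=58: ✗
game_id=59: ✗
game_id=60: ✓ → 99
away_sum = 70 + 123 + 103 + 106 + 75 + 99 = 576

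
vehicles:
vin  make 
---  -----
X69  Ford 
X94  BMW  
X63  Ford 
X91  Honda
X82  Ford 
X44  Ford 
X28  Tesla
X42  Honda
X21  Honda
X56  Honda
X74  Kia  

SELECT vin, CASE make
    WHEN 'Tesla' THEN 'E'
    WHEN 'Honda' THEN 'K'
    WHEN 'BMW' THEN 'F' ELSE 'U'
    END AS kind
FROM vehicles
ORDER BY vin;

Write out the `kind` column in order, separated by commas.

K, E, K, U, K, U, U, U, U, K, F

vin=X21: make='Honda' → K
vin=X28: make='Tesla' → E
vin=X42: make='Honda' → K
vin=X44: ELSE → U
vin=X56: make='Honda' → K
vin=X63: ELSE → U
vin=X69: ELSE → U
vin=X74: ELSE → U
vin=X82: ELSE → U
vin=X91: make='Honda' → K
vin=X94: make='BMW' → F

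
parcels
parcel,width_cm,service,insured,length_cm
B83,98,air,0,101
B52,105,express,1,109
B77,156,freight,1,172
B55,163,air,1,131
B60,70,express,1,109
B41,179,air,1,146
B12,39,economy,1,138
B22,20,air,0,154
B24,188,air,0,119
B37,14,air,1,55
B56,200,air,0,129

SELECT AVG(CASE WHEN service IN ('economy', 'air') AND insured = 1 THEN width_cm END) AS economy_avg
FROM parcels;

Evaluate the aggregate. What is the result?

parcel=B83: ✗
parcel=B52: ✗
parcel=B77: ✗
parcel=B55: ✓ → 163
parcel=B60: ✗
parcel=B41: ✓ → 179
parcel=B12: ✓ → 39
parcel=B22: ✗
parcel=B24: ✗
parcel=B37: ✓ → 14
parcel=B56: ✗
economy_avg = (163 + 179 + 39 + 14) / 4 = 98.75

98.75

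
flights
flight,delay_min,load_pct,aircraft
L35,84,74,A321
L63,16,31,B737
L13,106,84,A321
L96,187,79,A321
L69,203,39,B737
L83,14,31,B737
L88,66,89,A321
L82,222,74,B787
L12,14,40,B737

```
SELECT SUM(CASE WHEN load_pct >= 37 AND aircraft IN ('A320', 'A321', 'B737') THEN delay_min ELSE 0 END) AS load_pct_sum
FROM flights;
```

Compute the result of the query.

flight=L35: ✓ → 84
flight=L63: ✗
flight=L13: ✓ → 106
flight=L96: ✓ → 187
flight=L69: ✓ → 203
flight=L83: ✗
flight=L88: ✓ → 66
flight=L82: ✗
flight=L12: ✓ → 14
load_pct_sum = 84 + 106 + 187 + 203 + 66 + 14 = 660

660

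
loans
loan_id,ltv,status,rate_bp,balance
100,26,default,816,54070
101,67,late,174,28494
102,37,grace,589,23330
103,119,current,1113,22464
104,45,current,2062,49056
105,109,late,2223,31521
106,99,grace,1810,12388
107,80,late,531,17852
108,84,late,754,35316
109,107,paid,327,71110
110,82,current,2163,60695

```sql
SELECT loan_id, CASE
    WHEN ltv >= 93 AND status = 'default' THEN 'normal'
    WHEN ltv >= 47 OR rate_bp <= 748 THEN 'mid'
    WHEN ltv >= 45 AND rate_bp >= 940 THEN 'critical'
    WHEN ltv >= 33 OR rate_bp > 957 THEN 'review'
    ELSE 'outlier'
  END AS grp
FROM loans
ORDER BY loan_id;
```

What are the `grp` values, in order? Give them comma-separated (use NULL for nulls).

outlier, mid, mid, mid, critical, mid, mid, mid, mid, mid, mid

loan_id=100: ELSE → outlier
loan_id=101: ltv >= 47 OR rate_bp <= 748 → mid
loan_id=102: ltv >= 47 OR rate_bp <= 748 → mid
loan_id=103: ltv >= 47 OR rate_bp <= 748 → mid
loan_id=104: ltv >= 45 AND rate_bp >= 940 → critical
loan_id=105: ltv >= 47 OR rate_bp <= 748 → mid
loan_id=106: ltv >= 47 OR rate_bp <= 748 → mid
loan_id=107: ltv >= 47 OR rate_bp <= 748 → mid
loan_id=108: ltv >= 47 OR rate_bp <= 748 → mid
loan_id=109: ltv >= 47 OR rate_bp <= 748 → mid
loan_id=110: ltv >= 47 OR rate_bp <= 748 → mid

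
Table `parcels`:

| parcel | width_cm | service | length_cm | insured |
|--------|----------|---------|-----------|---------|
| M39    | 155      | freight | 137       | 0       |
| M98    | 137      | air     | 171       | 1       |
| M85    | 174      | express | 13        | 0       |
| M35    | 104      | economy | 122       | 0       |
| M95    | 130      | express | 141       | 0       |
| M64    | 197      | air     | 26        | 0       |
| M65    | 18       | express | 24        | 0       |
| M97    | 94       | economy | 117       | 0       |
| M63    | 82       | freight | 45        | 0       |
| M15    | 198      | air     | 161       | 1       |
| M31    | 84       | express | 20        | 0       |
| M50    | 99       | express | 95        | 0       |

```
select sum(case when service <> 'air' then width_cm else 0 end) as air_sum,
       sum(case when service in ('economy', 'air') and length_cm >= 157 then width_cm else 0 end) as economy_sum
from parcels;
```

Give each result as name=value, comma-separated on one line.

[air_sum: service <> 'air']
parcel=M39: ✓ → 155
parcel=M98: ✗
parcel=M85: ✓ → 174
parcel=M35: ✓ → 104
parcel=M95: ✓ → 130
parcel=M64: ✗
parcel=M65: ✓ → 18
parcel=M97: ✓ → 94
parcel=M63: ✓ → 82
parcel=M15: ✗
parcel=M31: ✓ → 84
parcel=M50: ✓ → 99
air_sum = 155 + 174 + 104 + 130 + 18 + 94 + 82 + 84 + 99 = 940
—
[economy_sum: service in ('economy', 'air') and length_cm >= 157]
parcel=M39: ✗
parcel=M98: ✓ → 137
parcel=M85: ✗
parcel=M35: ✗
parcel=M95: ✗
parcel=M64: ✗
parcel=M65: ✗
parcel=M97: ✗
parcel=M63: ✗
parcel=M15: ✓ → 198
parcel=M31: ✗
parcel=M50: ✗
economy_sum = 137 + 198 = 335

air_sum=940, economy_sum=335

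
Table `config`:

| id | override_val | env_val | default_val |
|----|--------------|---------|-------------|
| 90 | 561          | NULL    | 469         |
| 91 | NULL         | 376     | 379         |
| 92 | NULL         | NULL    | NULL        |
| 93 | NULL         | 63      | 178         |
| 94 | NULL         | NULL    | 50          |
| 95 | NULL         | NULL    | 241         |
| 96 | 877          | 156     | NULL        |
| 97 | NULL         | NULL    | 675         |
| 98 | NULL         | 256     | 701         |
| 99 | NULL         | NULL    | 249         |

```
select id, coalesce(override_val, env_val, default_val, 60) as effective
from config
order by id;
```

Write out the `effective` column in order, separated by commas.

id=90: override_val=561 → 561
id=91: override_val=NULL, env_val=376 → 376
id=92: override_val=NULL, env_val=NULL, default_val=NULL, → literal 60 → 60
id=93: override_val=NULL, env_val=63 → 63
id=94: override_val=NULL, env_val=NULL, default_val=50 → 50
id=95: override_val=NULL, env_val=NULL, default_val=241 → 241
id=96: override_val=877 → 877
id=97: override_val=NULL, env_val=NULL, default_val=675 → 675
id=98: override_val=NULL, env_val=256 → 256
id=99: override_val=NULL, env_val=NULL, default_val=249 → 249

561, 376, 60, 63, 50, 241, 877, 675, 256, 249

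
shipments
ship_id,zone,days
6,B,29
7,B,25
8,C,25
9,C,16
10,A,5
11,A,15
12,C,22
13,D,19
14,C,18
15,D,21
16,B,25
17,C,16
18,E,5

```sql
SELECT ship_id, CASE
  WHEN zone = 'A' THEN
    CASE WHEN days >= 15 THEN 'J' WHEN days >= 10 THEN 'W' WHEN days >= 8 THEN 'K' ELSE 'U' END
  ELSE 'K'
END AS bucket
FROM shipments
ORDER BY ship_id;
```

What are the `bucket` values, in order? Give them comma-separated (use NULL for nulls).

ship_id=6: zone='B' → outer ELSE → K
ship_id=7: zone='B' → outer ELSE → K
ship_id=8: zone='C' → outer ELSE → K
ship_id=9: zone='C' → outer ELSE → K
ship_id=10: zone='A' → inner[ELSE] → U
ship_id=11: zone='A' → inner[days >= 15] → J
ship_id=12: zone='C' → outer ELSE → K
ship_id=13: zone='D' → outer ELSE → K
ship_id=14: zone='C' → outer ELSE → K
ship_id=15: zone='D' → outer ELSE → K
ship_id=16: zone='B' → outer ELSE → K
ship_id=17: zone='C' → outer ELSE → K
ship_id=18: zone='E' → outer ELSE → K

K, K, K, K, U, J, K, K, K, K, K, K, K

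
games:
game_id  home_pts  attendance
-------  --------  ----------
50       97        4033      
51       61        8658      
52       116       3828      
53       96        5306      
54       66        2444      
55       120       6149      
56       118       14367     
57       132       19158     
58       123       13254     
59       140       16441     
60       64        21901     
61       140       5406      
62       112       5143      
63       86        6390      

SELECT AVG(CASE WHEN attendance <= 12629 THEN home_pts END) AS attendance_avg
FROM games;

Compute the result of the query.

99.3333333333

game_id=50: ✓ → 97
game_id=51: ✓ → 61
game_id=52: ✓ → 116
game_id=53: ✓ → 96
game_id=54: ✓ → 66
game_id=55: ✓ → 120
game_id=56: ✗
game_id=57: ✗
game_id=58: ✗
game_id=59: ✗
game_id=60: ✗
game_id=61: ✓ → 140
game_id=62: ✓ → 112
game_id=63: ✓ → 86
attendance_avg = (97 + 61 + 116 + 96 + 66 + 120 + 140 + 112 + 86) / 9 = 99.3333333333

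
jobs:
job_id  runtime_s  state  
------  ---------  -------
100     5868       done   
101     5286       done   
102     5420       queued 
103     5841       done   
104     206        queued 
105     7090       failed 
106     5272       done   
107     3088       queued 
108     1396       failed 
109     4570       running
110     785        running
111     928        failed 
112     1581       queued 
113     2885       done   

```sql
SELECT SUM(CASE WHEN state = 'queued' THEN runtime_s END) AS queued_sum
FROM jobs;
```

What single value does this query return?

job_id=100: ✗
job_id=101: ✗
job_id=102: ✓ → 5420
job_id=103: ✗
job_id=104: ✓ → 206
job_id=105: ✗
job_id=106: ✗
job_id=107: ✓ → 3088
job_id=108: ✗
job_id=109: ✗
job_id=110: ✗
job_id=111: ✗
job_id=112: ✓ → 1581
job_id=113: ✗
queued_sum = 5420 + 206 + 3088 + 1581 = 10295

10295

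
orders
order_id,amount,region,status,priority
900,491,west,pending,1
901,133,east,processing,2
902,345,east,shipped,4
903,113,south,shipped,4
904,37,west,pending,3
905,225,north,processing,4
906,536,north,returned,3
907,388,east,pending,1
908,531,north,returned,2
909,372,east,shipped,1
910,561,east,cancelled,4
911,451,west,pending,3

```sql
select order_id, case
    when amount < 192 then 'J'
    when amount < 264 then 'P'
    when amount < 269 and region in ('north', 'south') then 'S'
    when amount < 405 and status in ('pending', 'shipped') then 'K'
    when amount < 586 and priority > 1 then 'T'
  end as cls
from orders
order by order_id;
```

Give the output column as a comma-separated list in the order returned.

order_id=900: (no match → NULL) → NULL
order_id=901: amount < 192 → J
order_id=902: amount < 405 and status in ('pending', 'shipped') → K
order_id=903: amount < 192 → J
order_id=904: amount < 192 → J
order_id=905: amount < 264 → P
order_id=906: amount < 586 and priority > 1 → T
order_id=907: amount < 405 and status in ('pending', 'shipped') → K
order_id=908: amount < 586 and priority > 1 → T
order_id=909: amount < 405 and status in ('pending', 'shipped') → K
order_id=910: amount < 586 and priority > 1 → T
order_id=911: amount < 586 and priority > 1 → T

NULL, J, K, J, J, P, T, K, T, K, T, T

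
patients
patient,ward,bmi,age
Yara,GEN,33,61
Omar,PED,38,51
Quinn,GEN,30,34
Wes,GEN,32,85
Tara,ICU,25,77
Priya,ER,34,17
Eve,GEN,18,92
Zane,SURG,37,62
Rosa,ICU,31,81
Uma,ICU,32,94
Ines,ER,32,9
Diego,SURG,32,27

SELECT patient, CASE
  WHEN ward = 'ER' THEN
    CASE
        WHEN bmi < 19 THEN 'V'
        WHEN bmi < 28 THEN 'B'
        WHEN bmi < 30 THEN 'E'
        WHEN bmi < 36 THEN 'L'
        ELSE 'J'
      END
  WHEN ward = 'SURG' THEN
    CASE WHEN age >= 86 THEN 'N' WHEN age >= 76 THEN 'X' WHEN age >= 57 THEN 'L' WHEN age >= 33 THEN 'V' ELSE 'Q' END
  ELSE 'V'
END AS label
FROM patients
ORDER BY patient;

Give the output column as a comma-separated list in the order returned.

patient=Diego: ward='SURG' → inner[ELSE] → Q
patient=Eve: ward='GEN' → outer ELSE → V
patient=Ines: ward='ER' → inner[bmi < 36] → L
patient=Omar: ward='PED' → outer ELSE → V
patient=Priya: ward='ER' → inner[bmi < 36] → L
patient=Quinn: ward='GEN' → outer ELSE → V
patient=Rosa: ward='ICU' → outer ELSE → V
patient=Tara: ward='ICU' → outer ELSE → V
patient=Uma: ward='ICU' → outer ELSE → V
patient=Wes: ward='GEN' → outer ELSE → V
patient=Yara: ward='GEN' → outer ELSE → V
patient=Zane: ward='SURG' → inner[age >= 57] → L

Q, V, L, V, L, V, V, V, V, V, V, L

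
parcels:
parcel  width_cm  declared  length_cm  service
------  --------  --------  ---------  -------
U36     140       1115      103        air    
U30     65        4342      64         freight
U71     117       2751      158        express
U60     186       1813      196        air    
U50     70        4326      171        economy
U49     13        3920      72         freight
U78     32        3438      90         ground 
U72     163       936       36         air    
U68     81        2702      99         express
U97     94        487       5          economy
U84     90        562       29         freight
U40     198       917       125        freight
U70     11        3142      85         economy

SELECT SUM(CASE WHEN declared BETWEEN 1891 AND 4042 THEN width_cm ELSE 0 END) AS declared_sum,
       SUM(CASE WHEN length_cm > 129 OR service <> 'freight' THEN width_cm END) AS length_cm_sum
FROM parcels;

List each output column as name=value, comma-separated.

[declared_sum: declared BETWEEN 1891 AND 4042]
parcel=U36: ✗
parcel=U30: ✗
parcel=U71: ✓ → 117
parcel=U60: ✗
parcel=U50: ✗
parcel=U49: ✓ → 13
parcel=U78: ✓ → 32
parcel=U72: ✗
parcel=U68: ✓ → 81
parcel=U97: ✗
parcel=U84: ✗
parcel=U40: ✗
parcel=U70: ✓ → 11
declared_sum = 117 + 13 + 32 + 81 + 11 = 254
—
[length_cm_sum: length_cm > 129 OR service <> 'freight']
parcel=U36: ✓ → 140
parcel=U30: ✗
parcel=U71: ✓ → 117
parcel=U60: ✓ → 186
parcel=U50: ✓ → 70
parcel=U49: ✗
parcel=U78: ✓ → 32
parcel=U72: ✓ → 163
parcel=U68: ✓ → 81
parcel=U97: ✓ → 94
parcel=U84: ✗
parcel=U40: ✗
parcel=U70: ✓ → 11
length_cm_sum = 140 + 117 + 186 + 70 + 32 + 163 + 81 + 94 + 11 = 894

declared_sum=254, length_cm_sum=894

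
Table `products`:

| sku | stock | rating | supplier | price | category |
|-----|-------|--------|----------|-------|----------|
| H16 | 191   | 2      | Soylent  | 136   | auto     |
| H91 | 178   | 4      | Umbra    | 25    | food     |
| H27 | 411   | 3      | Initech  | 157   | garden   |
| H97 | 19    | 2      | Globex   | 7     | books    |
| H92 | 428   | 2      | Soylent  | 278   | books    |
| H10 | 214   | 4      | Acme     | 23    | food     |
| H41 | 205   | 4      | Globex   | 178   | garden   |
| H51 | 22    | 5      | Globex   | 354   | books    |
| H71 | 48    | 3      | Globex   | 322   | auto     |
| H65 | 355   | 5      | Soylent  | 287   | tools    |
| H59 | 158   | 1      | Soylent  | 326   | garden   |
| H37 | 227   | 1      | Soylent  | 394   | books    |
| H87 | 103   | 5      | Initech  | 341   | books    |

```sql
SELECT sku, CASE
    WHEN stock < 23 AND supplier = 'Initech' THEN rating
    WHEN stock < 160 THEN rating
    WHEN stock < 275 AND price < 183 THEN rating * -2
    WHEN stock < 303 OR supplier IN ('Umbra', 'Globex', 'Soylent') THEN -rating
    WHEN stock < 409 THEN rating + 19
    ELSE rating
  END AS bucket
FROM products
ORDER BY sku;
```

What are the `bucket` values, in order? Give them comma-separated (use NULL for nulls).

sku=H10: stock < 275 AND price < 183 → -8
sku=H16: stock < 275 AND price < 183 → -4
sku=H27: ELSE → 3
sku=H37: stock < 303 OR supplier IN ('Umbra', 'Globex', 'Soylent') → -1
sku=H41: stock < 275 AND price < 183 → -8
sku=H51: stock < 160 → 5
sku=H59: stock < 160 → 1
sku=H65: stock < 303 OR supplier IN ('Umbra', 'Globex', 'Soylent') → -5
sku=H71: stock < 160 → 3
sku=H87: stock < 160 → 5
sku=H91: stock < 275 AND price < 183 → -8
sku=H92: stock < 303 OR supplier IN ('Umbra', 'Globex', 'Soylent') → -2
sku=H97: stock < 160 → 2

-8, -4, 3, -1, -8, 5, 1, -5, 3, 5, -8, -2, 2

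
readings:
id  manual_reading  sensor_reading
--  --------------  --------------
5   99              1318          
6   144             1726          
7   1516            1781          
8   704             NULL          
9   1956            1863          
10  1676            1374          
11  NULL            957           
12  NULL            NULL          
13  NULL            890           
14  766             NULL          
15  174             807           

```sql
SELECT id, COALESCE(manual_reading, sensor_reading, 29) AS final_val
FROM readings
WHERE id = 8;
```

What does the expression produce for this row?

id = 8: manual_reading=704, sensor_reading=NULL.
manual_reading=704 → 704

704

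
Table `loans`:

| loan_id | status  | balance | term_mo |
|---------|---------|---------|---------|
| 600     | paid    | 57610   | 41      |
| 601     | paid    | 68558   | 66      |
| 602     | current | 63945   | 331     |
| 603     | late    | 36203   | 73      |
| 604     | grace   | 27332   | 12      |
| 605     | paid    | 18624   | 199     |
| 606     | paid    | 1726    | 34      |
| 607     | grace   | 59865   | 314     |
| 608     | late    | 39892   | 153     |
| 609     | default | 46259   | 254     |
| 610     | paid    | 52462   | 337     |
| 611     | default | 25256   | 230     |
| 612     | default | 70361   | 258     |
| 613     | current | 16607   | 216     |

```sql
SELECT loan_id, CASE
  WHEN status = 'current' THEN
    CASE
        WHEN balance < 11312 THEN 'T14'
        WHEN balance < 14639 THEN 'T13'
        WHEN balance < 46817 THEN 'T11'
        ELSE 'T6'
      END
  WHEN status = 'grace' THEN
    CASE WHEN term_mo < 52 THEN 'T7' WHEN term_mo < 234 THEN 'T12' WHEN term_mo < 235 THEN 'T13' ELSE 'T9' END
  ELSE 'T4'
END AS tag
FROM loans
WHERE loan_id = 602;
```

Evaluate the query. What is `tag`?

T6

loan_id = 602: status=current, balance=63945, term_mo=331.
status='current' → inner[ELSE] → T6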